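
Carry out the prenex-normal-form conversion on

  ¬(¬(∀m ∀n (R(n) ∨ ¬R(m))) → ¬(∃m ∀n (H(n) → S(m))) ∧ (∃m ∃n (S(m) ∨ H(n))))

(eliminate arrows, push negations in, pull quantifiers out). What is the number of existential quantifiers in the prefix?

3

Eliminate → and ↔ using ¬ and ∨.
  ¬(¬¬(∀m ∀n (R(n) ∨ ¬R(m))) ∨ ¬(∃m ∀n (¬H(n) ∨ S(m))) ∧ (∃m ∃n (S(m) ∨ H(n))))
Move each ¬ inward, flipping quantifiers it crosses:
  (∃m ∃n (¬R(n) ∧ R(m))) ∧ ((∃m ∀n (¬H(n) ∨ S(m))) ∨ (∀m ∀n (¬S(m) ∧ ¬H(n))))
Rename bound variables to avoid capture: m↦y1, n↦u1, m↦b, n↦z1.
  (∃m ∃n (¬R(n) ∧ R(m))) ∧ ((∃y1 ∀u1 (¬H(u1) ∨ S(y1))) ∨ (∀b ∀z1 (¬S(b) ∧ ¬H(z1))))
Pull the quantifiers to the front (each side's bound variable is not free in the other side):
  ∃m ∃n ∃y1 ∀u1 ∀b ∀z1 (¬R(n) ∧ R(m) ∧ (¬H(u1) ∨ S(y1) ∨ ¬S(b) ∧ ¬H(z1)))
The prefix is ∃m ∃n ∃y1 ∀u1 ∀b ∀z1: 3 universal, 3 existential.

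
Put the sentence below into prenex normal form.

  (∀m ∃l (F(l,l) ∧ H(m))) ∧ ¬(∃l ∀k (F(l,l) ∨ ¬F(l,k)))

Move each ¬ inward, flipping quantifiers it crosses:
  (∀m ∃l (F(l,l) ∧ H(m))) ∧ (∀l ∃k (¬F(l,l) ∧ F(l,k)))
Rename bound variables to avoid capture: l↦v1.
  (∀m ∃l (F(l,l) ∧ H(m))) ∧ (∀v1 ∃k (¬F(v1,v1) ∧ F(v1,k)))
Extract every quantifier outward, since the variables are now distinct and don't occur free across branches:
  ∀m ∃l ∀v1 ∃k (F(l,l) ∧ H(m) ∧ ¬F(v1,v1) ∧ F(v1,k))

∀m ∃l ∀v1 ∃k (F(l,l) ∧ H(m) ∧ ¬F(v1,v1) ∧ F(v1,k))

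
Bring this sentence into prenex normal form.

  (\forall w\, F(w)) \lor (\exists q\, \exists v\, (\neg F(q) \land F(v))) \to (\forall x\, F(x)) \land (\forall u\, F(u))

\exists w\, \forall q\, \forall v\, \forall x\, \forall u\, (\neg F(w) \land (F(q) \lor \neg F(v)) \lor F(x) \land F(u))

Eliminate → and ↔ using ¬ and ∨.
  \neg ((\forall w\, F(w)) \lor (\exists q\, \exists v\, (\neg F(q) \land F(v)))) \lor (\forall x\, F(x)) \land (\forall u\, F(u))
Drive negations inward (¬∀x A ≡ ∃x ¬A, ¬∃x A ≡ ∀x ¬A, De Morgan for ∧/∨):
  (\exists w\, \neg F(w)) \land (\forall q\, \forall v\, (F(q) \lor \neg F(v))) \lor (\forall x\, F(x)) \land (\forall u\, F(u))
Finally move all quantifiers to the prefix:
  \exists w\, \forall q\, \forall v\, \forall x\, \forall u\, (\neg F(w) \land (F(q) \lor \neg F(v)) \lor F(x) \land F(u))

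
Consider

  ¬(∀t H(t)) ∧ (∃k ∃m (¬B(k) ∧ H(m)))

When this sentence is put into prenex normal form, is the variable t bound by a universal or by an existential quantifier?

Push ¬ through the quantifiers and connectives to reach negation normal form:
  (∃t ¬H(t)) ∧ (∃k ∃m (¬B(k) ∧ H(m)))
Finally move all quantifiers to the prefix:
  ∃t ∃k ∃m (¬H(t) ∧ ¬B(k) ∧ H(m))
The quantifier ∀t sits under an odd number of negations, so it flips to ∃t.

existential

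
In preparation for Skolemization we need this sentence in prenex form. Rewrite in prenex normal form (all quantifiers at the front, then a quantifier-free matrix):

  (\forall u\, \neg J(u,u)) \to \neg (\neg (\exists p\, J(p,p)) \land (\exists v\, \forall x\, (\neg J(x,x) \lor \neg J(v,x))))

First replace A → B with ¬A ∨ B.
  \neg (\forall u\, \neg J(u,u)) \lor \neg (\neg (\exists p\, J(p,p)) \land (\exists v\, \forall x\, (\neg J(x,x) \lor \neg J(v,x))))
Push ¬ through the quantifiers and connectives to reach negation normal form:
  (\exists u\, J(u,u)) \lor (\exists p\, J(p,p)) \lor (\forall v\, \exists x\, (J(x,x) \land J(v,x)))
Finally move all quantifiers to the prefix:
  \exists u\, \exists p\, \forall v\, \exists x\, (J(u,u) \lor J(p,p) \lor J(x,x) \land J(v,x))

\exists u\, \exists p\, \forall v\, \exists x\, (J(u,u) \lor J(p,p) \lor J(x,x) \land J(v,x))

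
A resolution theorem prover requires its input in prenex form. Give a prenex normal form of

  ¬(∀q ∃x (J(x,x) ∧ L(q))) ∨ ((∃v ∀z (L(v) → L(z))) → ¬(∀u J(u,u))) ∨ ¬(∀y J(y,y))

Eliminate → and ↔ using ¬ and ∨.
  ¬(∀q ∃x (J(x,x) ∧ L(q))) ∨ ¬(∃v ∀z (¬L(v) ∨ L(z))) ∨ ¬(∀u J(u,u)) ∨ ¬(∀y J(y,y))
Drive negations inward (¬∀x A ≡ ∃x ¬A, ¬∃x A ≡ ∀x ¬A, De Morgan for ∧/∨):
  (∃q ∀x (¬J(x,x) ∨ ¬L(q))) ∨ (∀v ∃z (L(v) ∧ ¬L(z))) ∨ (∃u ¬J(u,u)) ∨ (∃y ¬J(y,y))
All bound variables are already distinct, so no renaming is needed.
Pull the quantifiers to the front (each side's bound variable is not free in the other side):
  ∃q ∀x ∀v ∃z ∃u ∃y (¬J(x,x) ∨ ¬L(q) ∨ L(v) ∧ ¬L(z) ∨ ¬J(u,u) ∨ ¬J(y,y))

∃q ∀x ∀v ∃z ∃u ∃y (¬J(x,x) ∨ ¬L(q) ∨ L(v) ∧ ¬L(z) ∨ ¬J(u,u) ∨ ¬J(y,y))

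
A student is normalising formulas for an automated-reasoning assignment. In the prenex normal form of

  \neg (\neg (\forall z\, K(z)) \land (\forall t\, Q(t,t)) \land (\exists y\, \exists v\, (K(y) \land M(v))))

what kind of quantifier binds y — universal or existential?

Move each ¬ inward, flipping quantifiers it crosses:
  (\forall z\, K(z)) \lor (\exists t\, \neg Q(t,t)) \lor (\forall y\, \forall v\, (\neg K(y) \lor \neg M(v)))
All bound variables are already distinct, so no renaming is needed.
Extract every quantifier outward, since the variables are now distinct and don't occur free across branches:
  \forall z\, \exists t\, \forall y\, \forall v\, (K(z) \lor \neg Q(t,t) \lor \neg K(y) \lor \neg M(v))
The quantifier \exists y sits under an odd number of negations, so it flips to \forall y.

universal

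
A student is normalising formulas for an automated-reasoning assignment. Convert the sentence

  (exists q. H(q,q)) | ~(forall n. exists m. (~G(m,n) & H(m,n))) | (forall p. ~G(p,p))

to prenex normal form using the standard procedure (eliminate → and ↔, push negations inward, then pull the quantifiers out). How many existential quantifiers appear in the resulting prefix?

2

Drive negations inward (¬∀x A ≡ ∃x ¬A, ¬∃x A ≡ ∀x ¬A, De Morgan for ∧/∨):
  (exists q. H(q,q)) | (exists n. forall m. (G(m,n) | ~H(m,n))) | (forall p. ~G(p,p))
Finally move all quantifiers to the prefix:
  exists q. exists n. forall m. forall p. (H(q,q) | G(m,n) | ~H(m,n) | ~G(p,p))
The prefix is exists q exists n forall m forall p: 2 universal, 2 existential.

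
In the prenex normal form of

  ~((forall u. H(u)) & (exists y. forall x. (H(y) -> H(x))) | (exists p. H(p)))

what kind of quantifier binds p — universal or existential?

Eliminate → and ↔ using ¬ and ∨.
  ~((forall u. H(u)) & (exists y. forall x. (~H(y) | H(x))) | (exists p. H(p)))
Drive negations inward (¬∀x A ≡ ∃x ¬A, ¬∃x A ≡ ∀x ¬A, De Morgan for ∧/∨):
  ((exists u. ~H(u)) | (forall y. exists x. (H(y) & ~H(x)))) & (forall p. ~H(p))
Extract every quantifier outward, since the variables are now distinct and don't occur free across branches:
  exists u. forall y. exists x. forall p. ((~H(u) | H(y) & ~H(x)) & ~H(p))
The quantifier exists p sits under an odd number of negations (counting the antecedent side of each →), so it flips to forall p.

universal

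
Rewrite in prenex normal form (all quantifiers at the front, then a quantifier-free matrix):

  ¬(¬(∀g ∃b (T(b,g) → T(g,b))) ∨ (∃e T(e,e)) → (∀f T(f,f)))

First replace A → B with ¬A ∨ B.
  ¬(¬(¬(∀g ∃b (¬T(b,g) ∨ T(g,b))) ∨ (∃e T(e,e))) ∨ (∀f T(f,f)))
Drive negations inward (¬∀x A ≡ ∃x ¬A, ¬∃x A ≡ ∀x ¬A, De Morgan for ∧/∨):
  ((∃g ∀b (T(b,g) ∧ ¬T(g,b))) ∨ (∃e T(e,e))) ∧ (∃f ¬T(f,f))
All bound variables are already distinct, so no renaming is needed.
Finally move all quantifiers to the prefix:
  ∃g ∀b ∃e ∃f ((T(b,g) ∧ ¬T(g,b) ∨ T(e,e)) ∧ ¬T(f,f))

∃g ∀b ∃e ∃f ((T(b,g) ∧ ¬T(g,b) ∨ T(e,e)) ∧ ¬T(f,f))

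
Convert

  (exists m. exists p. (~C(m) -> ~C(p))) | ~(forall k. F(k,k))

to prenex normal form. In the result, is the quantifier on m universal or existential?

Eliminate → and ↔ using ¬ and ∨.
  (exists m. exists p. (~~C(m) | ~C(p))) | ~(forall k. F(k,k))
Move each ¬ inward, flipping quantifiers it crosses:
  (exists m. exists p. (C(m) | ~C(p))) | (exists k. ~F(k,k))
All bound variables are already distinct, so no renaming is needed.
Finally move all quantifiers to the prefix:
  exists m. exists p. exists k. (C(m) | ~C(p) | ~F(k,k))
The quantifier exists m sits under an even number of negations (counting the antecedent side of each →), so it remains existential.

existential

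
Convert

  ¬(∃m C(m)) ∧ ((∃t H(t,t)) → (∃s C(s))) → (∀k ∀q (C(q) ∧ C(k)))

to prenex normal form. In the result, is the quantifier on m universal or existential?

existential

Rewrite implications/biconditionals: A → B as ¬A ∨ B.
  ¬(¬(∃m C(m)) ∧ (¬(∃t H(t,t)) ∨ (∃s C(s)))) ∨ (∀k ∀q (C(q) ∧ C(k)))
Move each ¬ inward, flipping quantifiers it crosses:
  (∃m C(m)) ∨ (∃t H(t,t)) ∧ (∀s ¬C(s)) ∨ (∀k ∀q (C(q) ∧ C(k)))
All bound variables are already distinct, so no renaming is needed.
Pull the quantifiers to the front (each side's bound variable is not free in the other side):
  ∃m ∃t ∀s ∀k ∀q (C(m) ∨ H(t,t) ∧ ¬C(s) ∨ C(q) ∧ C(k))
The quantifier ∃m sits under an even number of negations (counting the antecedent side of each →), so it remains existential.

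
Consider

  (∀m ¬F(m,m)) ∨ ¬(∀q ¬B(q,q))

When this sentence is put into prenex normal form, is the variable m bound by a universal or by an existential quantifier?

universal

Move each ¬ inward, flipping quantifiers it crosses:
  (∀m ¬F(m,m)) ∨ (∃q B(q,q))
All bound variables are already distinct, so no renaming is needed.
Extract every quantifier outward, since the variables are now distinct and don't occur free across branches:
  ∀m ∃q (¬F(m,m) ∨ B(q,q))
The quantifier ∀m sits under an even number of negations, so it remains universal.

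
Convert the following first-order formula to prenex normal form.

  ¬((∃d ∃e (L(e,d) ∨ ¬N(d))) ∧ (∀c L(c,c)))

∀d ∀e ∃c (¬L(e,d) ∧ N(d) ∨ ¬L(c,c))

Drive negations inward (¬∀x A ≡ ∃x ¬A, ¬∃x A ≡ ∀x ¬A, De Morgan for ∧/∨):
  (∀d ∀e (¬L(e,d) ∧ N(d))) ∨ (∃c ¬L(c,c))
Pull the quantifiers to the front (each side's bound variable is not free in the other side):
  ∀d ∀e ∃c (¬L(e,d) ∧ N(d) ∨ ¬L(c,c))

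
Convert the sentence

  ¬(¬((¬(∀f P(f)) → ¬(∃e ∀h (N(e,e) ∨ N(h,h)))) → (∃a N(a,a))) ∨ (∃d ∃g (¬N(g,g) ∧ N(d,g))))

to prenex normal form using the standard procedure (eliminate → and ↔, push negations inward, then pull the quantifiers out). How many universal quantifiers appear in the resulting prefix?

3

First replace A → B with ¬A ∨ B.
  ¬(¬(¬(¬¬(∀f P(f)) ∨ ¬(∃e ∀h (N(e,e) ∨ N(h,h)))) ∨ (∃a N(a,a))) ∨ (∃d ∃g (¬N(g,g) ∧ N(d,g))))
Drive negations inward (¬∀x A ≡ ∃x ¬A, ¬∃x A ≡ ∀x ¬A, De Morgan for ∧/∨):
  ((∃f ¬P(f)) ∧ (∃e ∀h (N(e,e) ∨ N(h,h))) ∨ (∃a N(a,a))) ∧ (∀d ∀g (N(g,g) ∨ ¬N(d,g)))
Extract every quantifier outward, since the variables are now distinct and don't occur free across branches:
  ∃f ∃e ∀h ∃a ∀d ∀g ((¬P(f) ∧ (N(e,e) ∨ N(h,h)) ∨ N(a,a)) ∧ (N(g,g) ∨ ¬N(d,g)))
The prefix is ∃f ∃e ∀h ∃a ∀d ∀g: 3 universal, 3 existential.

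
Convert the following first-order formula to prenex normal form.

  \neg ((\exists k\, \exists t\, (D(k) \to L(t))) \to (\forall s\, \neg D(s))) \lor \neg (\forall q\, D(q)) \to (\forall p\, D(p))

\forall k\, \forall t\, \forall s\, \forall q\, \forall p\, ((D(k) \land \neg L(t) \lor \neg D(s)) \land D(q) \lor D(p))

First replace A → B with ¬A ∨ B.
  \neg (\neg (\neg (\exists k\, \exists t\, (\neg D(k) \lor L(t))) \lor (\forall s\, \neg D(s))) \lor \neg (\forall q\, D(q))) \lor (\forall p\, D(p))
Move each ¬ inward, flipping quantifiers it crosses:
  ((\forall k\, \forall t\, (D(k) \land \neg L(t))) \lor (\forall s\, \neg D(s))) \land (\forall q\, D(q)) \lor (\forall p\, D(p))
All bound variables are already distinct, so no renaming is needed.
Extract every quantifier outward, since the variables are now distinct and don't occur free across branches:
  \forall k\, \forall t\, \forall s\, \forall q\, \forall p\, ((D(k) \land \neg L(t) \lor \neg D(s)) \land D(q) \lor D(p))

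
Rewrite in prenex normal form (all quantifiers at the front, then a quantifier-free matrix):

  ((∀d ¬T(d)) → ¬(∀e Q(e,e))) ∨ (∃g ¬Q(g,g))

First replace A → B with ¬A ∨ B.
  ¬(∀d ¬T(d)) ∨ ¬(∀e Q(e,e)) ∨ (∃g ¬Q(g,g))
Drive negations inward (¬∀x A ≡ ∃x ¬A, ¬∃x A ≡ ∀x ¬A, De Morgan for ∧/∨):
  (∃d T(d)) ∨ (∃e ¬Q(e,e)) ∨ (∃g ¬Q(g,g))
All bound variables are already distinct, so no renaming is needed.
Pull the quantifiers to the front (each side's bound variable is not free in the other side):
  ∃d ∃e ∃g (T(d) ∨ ¬Q(e,e) ∨ ¬Q(g,g))

∃d ∃e ∃g (T(d) ∨ ¬Q(e,e) ∨ ¬Q(g,g))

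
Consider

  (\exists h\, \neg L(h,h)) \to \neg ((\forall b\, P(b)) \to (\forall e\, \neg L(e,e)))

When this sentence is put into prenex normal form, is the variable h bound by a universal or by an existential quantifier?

universal

Rewrite implications/biconditionals: A → B as ¬A ∨ B.
  \neg (\exists h\, \neg L(h,h)) \lor \neg (\neg (\forall b\, P(b)) \lor (\forall e\, \neg L(e,e)))
Push ¬ through the quantifiers and connectives to reach negation normal form:
  (\forall h\, L(h,h)) \lor (\forall b\, P(b)) \land (\exists e\, L(e,e))
Extract every quantifier outward, since the variables are now distinct and don't occur free across branches:
  \forall h\, \forall b\, \exists e\, (L(h,h) \lor P(b) \land L(e,e))
The quantifier \exists h sits under an odd number of negations (counting the antecedent side of each →), so it flips to \forall h.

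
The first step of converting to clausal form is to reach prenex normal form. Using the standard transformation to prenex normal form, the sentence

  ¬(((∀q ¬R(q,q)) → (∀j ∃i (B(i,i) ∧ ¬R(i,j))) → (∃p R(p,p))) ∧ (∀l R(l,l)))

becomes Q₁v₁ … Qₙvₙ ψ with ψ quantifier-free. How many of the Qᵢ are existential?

2

Rewrite implications/biconditionals: A → B as ¬A ∨ B.
  ¬((¬(∀q ¬R(q,q)) ∨ ¬(∀j ∃i (B(i,i) ∧ ¬R(i,j))) ∨ (∃p R(p,p))) ∧ (∀l R(l,l)))
Drive negations inward (¬∀x A ≡ ∃x ¬A, ¬∃x A ≡ ∀x ¬A, De Morgan for ∧/∨):
  (∀q ¬R(q,q)) ∧ (∀j ∃i (B(i,i) ∧ ¬R(i,j))) ∧ (∀p ¬R(p,p)) ∨ (∃l ¬R(l,l))
All bound variables are already distinct, so no renaming is needed.
Pull the quantifiers to the front (each side's bound variable is not free in the other side):
  ∀q ∀j ∃i ∀p ∃l (¬R(q,q) ∧ B(i,i) ∧ ¬R(i,j) ∧ ¬R(p,p) ∨ ¬R(l,l))
The prefix is ∀q ∀j ∃i ∀p ∃l: 3 universal, 2 existential.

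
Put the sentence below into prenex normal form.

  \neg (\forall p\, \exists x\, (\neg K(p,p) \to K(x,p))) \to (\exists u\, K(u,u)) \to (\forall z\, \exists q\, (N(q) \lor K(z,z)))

Rewrite implications/biconditionals: A → B as ¬A ∨ B.
  \neg \neg (\forall p\, \exists x\, (\neg \neg K(p,p) \lor K(x,p))) \lor \neg (\exists u\, K(u,u)) \lor (\forall z\, \exists q\, (N(q) \lor K(z,z)))
Push ¬ through the quantifiers and connectives to reach negation normal form:
  (\forall p\, \exists x\, (K(p,p) \lor K(x,p))) \lor (\forall u\, \neg K(u,u)) \lor (\forall z\, \exists q\, (N(q) \lor K(z,z)))
Extract every quantifier outward, since the variables are now distinct and don't occur free across branches:
  \forall p\, \exists x\, \forall u\, \forall z\, \exists q\, (K(p,p) \lor K(x,p) \lor \neg K(u,u) \lor N(q) \lor K(z,z))

\forall p\, \exists x\, \forall u\, \forall z\, \exists q\, (K(p,p) \lor K(x,p) \lor \neg K(u,u) \lor N(q) \lor K(z,z))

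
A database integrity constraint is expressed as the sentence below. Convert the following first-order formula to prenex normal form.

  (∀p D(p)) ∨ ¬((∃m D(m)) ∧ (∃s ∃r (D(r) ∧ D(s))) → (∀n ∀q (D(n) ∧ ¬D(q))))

∀p ∃m ∃s ∃r ∃n ∃q (D(p) ∨ D(m) ∧ D(r) ∧ D(s) ∧ (¬D(n) ∨ D(q)))

Eliminate → and ↔ using ¬ and ∨.
  (∀p D(p)) ∨ ¬(¬((∃m D(m)) ∧ (∃s ∃r (D(r) ∧ D(s)))) ∨ (∀n ∀q (D(n) ∧ ¬D(q))))
Drive negations inward (¬∀x A ≡ ∃x ¬A, ¬∃x A ≡ ∀x ¬A, De Morgan for ∧/∨):
  (∀p D(p)) ∨ (∃m D(m)) ∧ (∃s ∃r (D(r) ∧ D(s))) ∧ (∃n ∃q (¬D(n) ∨ D(q)))
All bound variables are already distinct, so no renaming is needed.
Finally move all quantifiers to the prefix:
  ∀p ∃m ∃s ∃r ∃n ∃q (D(p) ∨ D(m) ∧ D(r) ∧ D(s) ∧ (¬D(n) ∨ D(q)))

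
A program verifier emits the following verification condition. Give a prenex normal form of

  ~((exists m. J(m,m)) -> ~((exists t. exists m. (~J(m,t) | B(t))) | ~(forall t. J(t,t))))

Rewrite implications/biconditionals: A → B as ¬A ∨ B.
  ~(~(exists m. J(m,m)) | ~((exists t. exists m. (~J(m,t) | B(t))) | ~(forall t. J(t,t))))
Move each ¬ inward, flipping quantifiers it crosses:
  (exists m. J(m,m)) & ((exists t. exists m. (~J(m,t) | B(t))) | (exists t. ~J(t,t)))
Rename bound variables to avoid capture: m↦x, t↦c.
  (exists m. J(m,m)) & ((exists t. exists x. (~J(x,t) | B(t))) | (exists c. ~J(c,c)))
Pull the quantifiers to the front (each side's bound variable is not free in the other side):
  exists m. exists t. exists x. exists c. (J(m,m) & (~J(x,t) | B(t) | ~J(c,c)))

exists m. exists t. exists x. exists c. (J(m,m) & (~J(x,t) | B(t) | ~J(c,c)))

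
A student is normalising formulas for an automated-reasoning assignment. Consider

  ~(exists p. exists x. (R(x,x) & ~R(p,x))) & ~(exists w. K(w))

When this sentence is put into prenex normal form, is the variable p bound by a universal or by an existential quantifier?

Push ¬ through the quantifiers and connectives to reach negation normal form:
  (forall p. forall x. (~R(x,x) | R(p,x))) & (forall w. ~K(w))
All bound variables are already distinct, so no renaming is needed.
Pull the quantifiers to the front (each side's bound variable is not free in the other side):
  forall p. forall x. forall w. ((~R(x,x) | R(p,x)) & ~K(w))
The quantifier exists p sits under an odd number of negations, so it flips to forall p.

universal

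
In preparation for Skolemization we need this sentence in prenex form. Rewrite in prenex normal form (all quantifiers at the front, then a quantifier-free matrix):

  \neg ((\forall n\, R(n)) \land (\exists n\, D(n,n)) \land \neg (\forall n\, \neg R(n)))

\exists n\, \forall u1\, \forall y1\, (\neg R(n) \lor \neg D(u1,u1) \lor \neg R(y1))

Move each ¬ inward, flipping quantifiers it crosses:
  (\exists n\, \neg R(n)) \lor (\forall n\, \neg D(n,n)) \lor (\forall n\, \neg R(n))
Standardize variables apart so no two quantifiers bind the same name: n↦u1, n↦y1.
  (\exists n\, \neg R(n)) \lor (\forall u1\, \neg D(u1,u1)) \lor (\forall y1\, \neg R(y1))
Finally move all quantifiers to the prefix:
  \exists n\, \forall u1\, \forall y1\, (\neg R(n) \lor \neg D(u1,u1) \lor \neg R(y1))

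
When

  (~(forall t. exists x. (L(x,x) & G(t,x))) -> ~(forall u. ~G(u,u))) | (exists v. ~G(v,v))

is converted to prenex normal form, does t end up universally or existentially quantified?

Eliminate → and ↔ using ¬ and ∨.
  ~~(forall t. exists x. (L(x,x) & G(t,x))) | ~(forall u. ~G(u,u)) | (exists v. ~G(v,v))
Move each ¬ inward, flipping quantifiers it crosses:
  (forall t. exists x. (L(x,x) & G(t,x))) | (exists u. G(u,u)) | (exists v. ~G(v,v))
All bound variables are already distinct, so no renaming is needed.
Extract every quantifier outward, since the variables are now distinct and don't occur free across branches:
  forall t. exists x. exists u. exists v. (L(x,x) & G(t,x) | G(u,u) | ~G(v,v))
The quantifier forall t sits under an even number of negations (counting the antecedent side of each →), so it remains universal.

universal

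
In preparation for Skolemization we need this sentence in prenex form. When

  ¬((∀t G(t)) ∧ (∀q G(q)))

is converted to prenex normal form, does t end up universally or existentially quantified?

Move each ¬ inward, flipping quantifiers it crosses:
  (∃t ¬G(t)) ∨ (∃q ¬G(q))
All bound variables are already distinct, so no renaming is needed.
Finally move all quantifiers to the prefix:
  ∃t ∃q (¬G(t) ∨ ¬G(q))
The quantifier ∀t sits under an odd number of negations, so it flips to ∃t.

existential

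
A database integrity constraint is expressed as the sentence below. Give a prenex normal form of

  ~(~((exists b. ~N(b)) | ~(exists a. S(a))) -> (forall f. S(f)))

Rewrite implications/biconditionals: A → B as ¬A ∨ B.
  ~(~~((exists b. ~N(b)) | ~(exists a. S(a))) | (forall f. S(f)))
Move each ¬ inward, flipping quantifiers it crosses:
  (forall b. N(b)) & (exists a. S(a)) & (exists f. ~S(f))
Pull the quantifiers to the front (each side's bound variable is not free in the other side):
  forall b. exists a. exists f. (N(b) & S(a) & ~S(f))

forall b. exists a. exists f. (N(b) & S(a) & ~S(f))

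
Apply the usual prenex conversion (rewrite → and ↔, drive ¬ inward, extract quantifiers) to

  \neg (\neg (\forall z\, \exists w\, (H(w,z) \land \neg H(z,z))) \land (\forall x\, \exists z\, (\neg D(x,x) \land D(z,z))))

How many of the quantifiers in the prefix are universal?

Move each ¬ inward, flipping quantifiers it crosses:
  (\forall z\, \exists w\, (H(w,z) \land \neg H(z,z))) \lor (\exists x\, \forall z\, (D(x,x) \lor \neg D(z,z)))
Standardize variables apart so no two quantifiers bind the same name: z↦b.
  (\forall z\, \exists w\, (H(w,z) \land \neg H(z,z))) \lor (\exists x\, \forall b\, (D(x,x) \lor \neg D(b,b)))
Extract every quantifier outward, since the variables are now distinct and don't occur free across branches:
  \forall z\, \exists w\, \exists x\, \forall b\, (H(w,z) \land \neg H(z,z) \lor D(x,x) \lor \neg D(b,b))
The prefix is \forall z \exists w \exists x \forall b: 2 universal, 2 existential.

2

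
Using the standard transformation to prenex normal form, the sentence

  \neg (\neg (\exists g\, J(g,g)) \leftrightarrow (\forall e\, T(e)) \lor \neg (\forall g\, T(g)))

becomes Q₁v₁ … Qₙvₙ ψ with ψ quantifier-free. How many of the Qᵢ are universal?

3

Rewrite implications/biconditionals: A → B as ¬A ∨ B; A ↔ B as (¬A ∨ B) ∧ (¬B ∨ A).
  \neg ((\neg \neg (\exists g\, J(g,g)) \lor (\forall e\, T(e)) \lor \neg (\forall g\, T(g))) \land (\neg ((\forall e\, T(e)) \lor \neg (\forall g\, T(g))) \lor \neg (\exists g\, J(g,g))))
Drive negations inward (¬∀x A ≡ ∃x ¬A, ¬∃x A ≡ ∀x ¬A, De Morgan for ∧/∨):
  (\forall g\, \neg J(g,g)) \land (\exists e\, \neg T(e)) \land (\forall g\, T(g)) \lor ((\forall e\, T(e)) \lor (\exists g\, \neg T(g))) \land (\exists g\, J(g,g))
Give each quantifier a distinct variable: g↦r, e↦b, g↦w, g↦z.
  (\forall g\, \neg J(g,g)) \land (\exists e\, \neg T(e)) \land (\forall r\, T(r)) \lor ((\forall b\, T(b)) \lor (\exists w\, \neg T(w))) \land (\exists z\, J(z,z))
Pull the quantifiers to the front (each side's bound variable is not free in the other side):
  \forall g\, \exists e\, \forall r\, \forall b\, \exists w\, \exists z\, (\neg J(g,g) \land \neg T(e) \land T(r) \lor (T(b) \lor \neg T(w)) \land J(z,z))
The prefix is \forall g \exists e \forall r \forall b \exists w \exists z: 3 universal, 3 existential.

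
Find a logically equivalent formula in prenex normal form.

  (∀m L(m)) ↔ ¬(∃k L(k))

∃m ∀k ∃b ∀y ((¬L(m) ∨ ¬L(k)) ∧ (L(b) ∨ L(y)))

Rewrite implications/biconditionals: A → B as ¬A ∨ B; A ↔ B as (¬A ∨ B) ∧ (¬B ∨ A).
  (¬(∀m L(m)) ∨ ¬(∃k L(k))) ∧ (¬¬(∃k L(k)) ∨ (∀m L(m)))
Push ¬ through the quantifiers and connectives to reach negation normal form:
  ((∃m ¬L(m)) ∨ (∀k ¬L(k))) ∧ ((∃k L(k)) ∨ (∀m L(m)))
Give each quantifier a distinct variable: k↦b, m↦y.
  ((∃m ¬L(m)) ∨ (∀k ¬L(k))) ∧ ((∃b L(b)) ∨ (∀y L(y)))
Pull the quantifiers to the front (each side's bound variable is not free in the other side):
  ∃m ∀k ∃b ∀y ((¬L(m) ∨ ¬L(k)) ∧ (L(b) ∨ L(y)))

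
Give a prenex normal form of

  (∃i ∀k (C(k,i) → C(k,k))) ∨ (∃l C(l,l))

Rewrite implications/biconditionals: A → B as ¬A ∨ B.
  (∃i ∀k (¬C(k,i) ∨ C(k,k))) ∨ (∃l C(l,l))
All bound variables are already distinct, so no renaming is needed.
Pull the quantifiers to the front (each side's bound variable is not free in the other side):
  ∃i ∀k ∃l (¬C(k,i) ∨ C(k,k) ∨ C(l,l))

∃i ∀k ∃l (¬C(k,i) ∨ C(k,k) ∨ C(l,l))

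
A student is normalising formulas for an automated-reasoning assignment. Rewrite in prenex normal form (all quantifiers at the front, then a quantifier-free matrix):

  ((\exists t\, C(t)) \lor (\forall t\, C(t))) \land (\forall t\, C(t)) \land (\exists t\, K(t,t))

\exists t\, \forall r\, \forall v1\, \exists y\, ((C(t) \lor C(r)) \land C(v1) \land K(y,y))

Give each quantifier a distinct variable: t↦r, t↦v1, t↦y.
  ((\exists t\, C(t)) \lor (\forall r\, C(r))) \land (\forall v1\, C(v1)) \land (\exists y\, K(y,y))
Extract every quantifier outward, since the variables are now distinct and don't occur free across branches:
  \exists t\, \forall r\, \forall v1\, \exists y\, ((C(t) \lor C(r)) \land C(v1) \land K(y,y))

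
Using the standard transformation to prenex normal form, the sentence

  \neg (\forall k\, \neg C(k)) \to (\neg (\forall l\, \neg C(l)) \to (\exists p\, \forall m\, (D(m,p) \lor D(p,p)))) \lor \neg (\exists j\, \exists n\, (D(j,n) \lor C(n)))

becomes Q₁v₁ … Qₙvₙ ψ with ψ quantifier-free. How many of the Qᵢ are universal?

Rewrite implications/biconditionals: A → B as ¬A ∨ B.
  \neg \neg (\forall k\, \neg C(k)) \lor \neg \neg (\forall l\, \neg C(l)) \lor (\exists p\, \forall m\, (D(m,p) \lor D(p,p))) \lor \neg (\exists j\, \exists n\, (D(j,n) \lor C(n)))
Push ¬ through the quantifiers and connectives to reach negation normal form:
  (\forall k\, \neg C(k)) \lor (\forall l\, \neg C(l)) \lor (\exists p\, \forall m\, (D(m,p) \lor D(p,p))) \lor (\forall j\, \forall n\, (\neg D(j,n) \land \neg C(n)))
All bound variables are already distinct, so no renaming is needed.
Extract every quantifier outward, since the variables are now distinct and don't occur free across branches:
  \forall k\, \forall l\, \exists p\, \forall m\, \forall j\, \forall n\, (\neg C(k) \lor \neg C(l) \lor D(m,p) \lor D(p,p) \lor \neg D(j,n) \land \neg C(n))
The prefix is \forall k \forall l \exists p \forall m \forall j \forall n: 5 universal, 1 existential.

5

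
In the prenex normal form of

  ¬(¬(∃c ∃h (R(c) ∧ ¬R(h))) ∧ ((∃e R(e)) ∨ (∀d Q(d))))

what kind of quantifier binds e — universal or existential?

universal

Drive negations inward (¬∀x A ≡ ∃x ¬A, ¬∃x A ≡ ∀x ¬A, De Morgan for ∧/∨):
  (∃c ∃h (R(c) ∧ ¬R(h))) ∨ (∀e ¬R(e)) ∧ (∃d ¬Q(d))
All bound variables are already distinct, so no renaming is needed.
Finally move all quantifiers to the prefix:
  ∃c ∃h ∀e ∃d (R(c) ∧ ¬R(h) ∨ ¬R(e) ∧ ¬Q(d))
The quantifier ∃e sits under an odd number of negations, so it flips to ∀e.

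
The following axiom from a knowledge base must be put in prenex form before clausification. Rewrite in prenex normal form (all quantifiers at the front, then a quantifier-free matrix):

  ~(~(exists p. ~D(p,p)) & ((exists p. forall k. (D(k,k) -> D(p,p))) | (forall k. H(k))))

First replace A → B with ¬A ∨ B.
  ~(~(exists p. ~D(p,p)) & ((exists p. forall k. (~D(k,k) | D(p,p))) | (forall k. H(k))))
Move each ¬ inward, flipping quantifiers it crosses:
  (exists p. ~D(p,p)) | (forall p. exists k. (D(k,k) & ~D(p,p))) & (exists k. ~H(k))
Rename bound variables to avoid capture: p↦v1, k↦w.
  (exists p. ~D(p,p)) | (forall v1. exists k. (D(k,k) & ~D(v1,v1))) & (exists w. ~H(w))
Pull the quantifiers to the front (each side's bound variable is not free in the other side):
  exists p. forall v1. exists k. exists w. (~D(p,p) | D(k,k) & ~D(v1,v1) & ~H(w))

exists p. forall v1. exists k. exists w. (~D(p,p) | D(k,k) & ~D(v1,v1) & ~H(w))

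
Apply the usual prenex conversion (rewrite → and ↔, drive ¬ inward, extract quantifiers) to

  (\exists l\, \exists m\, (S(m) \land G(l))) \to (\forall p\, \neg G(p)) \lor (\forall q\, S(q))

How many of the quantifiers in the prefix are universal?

4

First replace A → B with ¬A ∨ B.
  \neg (\exists l\, \exists m\, (S(m) \land G(l))) \lor (\forall p\, \neg G(p)) \lor (\forall q\, S(q))
Move each ¬ inward, flipping quantifiers it crosses:
  (\forall l\, \forall m\, (\neg S(m) \lor \neg G(l))) \lor (\forall p\, \neg G(p)) \lor (\forall q\, S(q))
All bound variables are already distinct, so no renaming is needed.
Finally move all quantifiers to the prefix:
  \forall l\, \forall m\, \forall p\, \forall q\, (\neg S(m) \lor \neg G(l) \lor \neg G(p) \lor S(q))
The prefix is \forall l \forall m \forall p \forall q: 4 universal, 0 existential.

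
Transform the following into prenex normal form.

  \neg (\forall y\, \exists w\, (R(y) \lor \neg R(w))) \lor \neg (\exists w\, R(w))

Drive negations inward (¬∀x A ≡ ∃x ¬A, ¬∃x A ≡ ∀x ¬A, De Morgan for ∧/∨):
  (\exists y\, \forall w\, (\neg R(y) \land R(w))) \lor (\forall w\, \neg R(w))
Give each quantifier a distinct variable: w↦r.
  (\exists y\, \forall w\, (\neg R(y) \land R(w))) \lor (\forall r\, \neg R(r))
Finally move all quantifiers to the prefix:
  \exists y\, \forall w\, \forall r\, (\neg R(y) \land R(w) \lor \neg R(r))

\exists y\, \forall w\, \forall r\, (\neg R(y) \land R(w) \lor \neg R(r))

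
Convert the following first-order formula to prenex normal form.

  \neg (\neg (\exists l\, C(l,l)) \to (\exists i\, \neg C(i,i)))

First replace A → B with ¬A ∨ B.
  \neg (\neg \neg (\exists l\, C(l,l)) \lor (\exists i\, \neg C(i,i)))
Drive negations inward (¬∀x A ≡ ∃x ¬A, ¬∃x A ≡ ∀x ¬A, De Morgan for ∧/∨):
  (\forall l\, \neg C(l,l)) \land (\forall i\, C(i,i))
All bound variables are already distinct, so no renaming is needed.
Finally move all quantifiers to the prefix:
  \forall l\, \forall i\, (\neg C(l,l) \land C(i,i))

\forall l\, \forall i\, (\neg C(l,l) \land C(i,i))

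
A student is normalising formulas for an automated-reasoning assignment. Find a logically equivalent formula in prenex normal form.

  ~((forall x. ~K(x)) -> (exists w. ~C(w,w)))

Eliminate → and ↔ using ¬ and ∨.
  ~(~(forall x. ~K(x)) | (exists w. ~C(w,w)))
Push ¬ through the quantifiers and connectives to reach negation normal form:
  (forall x. ~K(x)) & (forall w. C(w,w))
Pull the quantifiers to the front (each side's bound variable is not free in the other side):
  forall x. forall w. (~K(x) & C(w,w))

forall x. forall w. (~K(x) & C(w,w))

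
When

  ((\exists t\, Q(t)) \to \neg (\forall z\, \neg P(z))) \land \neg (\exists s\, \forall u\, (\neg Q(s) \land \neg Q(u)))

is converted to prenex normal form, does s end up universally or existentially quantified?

universal

First replace A → B with ¬A ∨ B.
  (\neg (\exists t\, Q(t)) \lor \neg (\forall z\, \neg P(z))) \land \neg (\exists s\, \forall u\, (\neg Q(s) \land \neg Q(u)))
Drive negations inward (¬∀x A ≡ ∃x ¬A, ¬∃x A ≡ ∀x ¬A, De Morgan for ∧/∨):
  ((\forall t\, \neg Q(t)) \lor (\exists z\, P(z))) \land (\forall s\, \exists u\, (Q(s) \lor Q(u)))
Pull the quantifiers to the front (each side's bound variable is not free in the other side):
  \forall t\, \exists z\, \forall s\, \exists u\, ((\neg Q(t) \lor P(z)) \land (Q(s) \lor Q(u)))
The quantifier \exists s sits under an odd number of negations (counting the antecedent side of each →), so it flips to \forall s.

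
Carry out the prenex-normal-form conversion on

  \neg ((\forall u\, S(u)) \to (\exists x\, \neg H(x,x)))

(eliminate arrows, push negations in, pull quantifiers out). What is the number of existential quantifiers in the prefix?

First replace A → B with ¬A ∨ B.
  \neg (\neg (\forall u\, S(u)) \lor (\exists x\, \neg H(x,x)))
Drive negations inward (¬∀x A ≡ ∃x ¬A, ¬∃x A ≡ ∀x ¬A, De Morgan for ∧/∨):
  (\forall u\, S(u)) \land (\forall x\, H(x,x))
All bound variables are already distinct, so no renaming is needed.
Pull the quantifiers to the front (each side's bound variable is not free in the other side):
  \forall u\, \forall x\, (S(u) \land H(x,x))
The prefix is \forall u \forall x: 2 universal, 0 existential.

0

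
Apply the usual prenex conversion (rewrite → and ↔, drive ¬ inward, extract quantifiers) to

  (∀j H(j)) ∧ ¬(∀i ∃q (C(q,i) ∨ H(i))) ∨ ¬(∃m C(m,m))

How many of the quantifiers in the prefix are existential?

Move each ¬ inward, flipping quantifiers it crosses:
  (∀j H(j)) ∧ (∃i ∀q (¬C(q,i) ∧ ¬H(i))) ∨ (∀m ¬C(m,m))
Extract every quantifier outward, since the variables are now distinct and don't occur free across branches:
  ∀j ∃i ∀q ∀m (H(j) ∧ ¬C(q,i) ∧ ¬H(i) ∨ ¬C(m,m))
The prefix is ∀j ∃i ∀q ∀m: 3 universal, 1 existential.

1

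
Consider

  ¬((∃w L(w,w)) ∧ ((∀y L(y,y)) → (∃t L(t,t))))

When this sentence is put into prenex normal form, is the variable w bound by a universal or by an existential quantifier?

universal

First replace A → B with ¬A ∨ B.
  ¬((∃w L(w,w)) ∧ (¬(∀y L(y,y)) ∨ (∃t L(t,t))))
Drive negations inward (¬∀x A ≡ ∃x ¬A, ¬∃x A ≡ ∀x ¬A, De Morgan for ∧/∨):
  (∀w ¬L(w,w)) ∨ (∀y L(y,y)) ∧ (∀t ¬L(t,t))
Finally move all quantifiers to the prefix:
  ∀w ∀y ∀t (¬L(w,w) ∨ L(y,y) ∧ ¬L(t,t))
The quantifier ∃w sits under an odd number of negations (counting the antecedent side of each →), so it flips to ∀w.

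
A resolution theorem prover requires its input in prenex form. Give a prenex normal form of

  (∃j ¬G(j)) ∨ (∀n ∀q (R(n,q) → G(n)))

Rewrite implications/biconditionals: A → B as ¬A ∨ B.
  (∃j ¬G(j)) ∨ (∀n ∀q (¬R(n,q) ∨ G(n)))
All bound variables are already distinct, so no renaming is needed.
Finally move all quantifiers to the prefix:
  ∃j ∀n ∀q (¬G(j) ∨ ¬R(n,q) ∨ G(n))

∃j ∀n ∀q (¬G(j) ∨ ¬R(n,q) ∨ G(n))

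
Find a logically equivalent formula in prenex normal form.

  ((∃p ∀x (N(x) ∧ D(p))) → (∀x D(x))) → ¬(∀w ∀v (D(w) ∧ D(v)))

∃p ∀x ∃a ∃w ∃v (N(x) ∧ D(p) ∧ ¬D(a) ∨ ¬D(w) ∨ ¬D(v))

First replace A → B with ¬A ∨ B.
  ¬(¬(∃p ∀x (N(x) ∧ D(p))) ∨ (∀x D(x))) ∨ ¬(∀w ∀v (D(w) ∧ D(v)))
Move each ¬ inward, flipping quantifiers it crosses:
  (∃p ∀x (N(x) ∧ D(p))) ∧ (∃x ¬D(x)) ∨ (∃w ∃v (¬D(w) ∨ ¬D(v)))
Standardize variables apart so no two quantifiers bind the same name: x↦a.
  (∃p ∀x (N(x) ∧ D(p))) ∧ (∃a ¬D(a)) ∨ (∃w ∃v (¬D(w) ∨ ¬D(v)))
Pull the quantifiers to the front (each side's bound variable is not free in the other side):
  ∃p ∀x ∃a ∃w ∃v (N(x) ∧ D(p) ∧ ¬D(a) ∨ ¬D(w) ∨ ¬D(v))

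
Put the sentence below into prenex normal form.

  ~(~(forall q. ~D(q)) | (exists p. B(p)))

forall q. forall p. (~D(q) & ~B(p))

Drive negations inward (¬∀x A ≡ ∃x ¬A, ¬∃x A ≡ ∀x ¬A, De Morgan for ∧/∨):
  (forall q. ~D(q)) & (forall p. ~B(p))
All bound variables are already distinct, so no renaming is needed.
Pull the quantifiers to the front (each side's bound variable is not free in the other side):
  forall q. forall p. (~D(q) & ~B(p))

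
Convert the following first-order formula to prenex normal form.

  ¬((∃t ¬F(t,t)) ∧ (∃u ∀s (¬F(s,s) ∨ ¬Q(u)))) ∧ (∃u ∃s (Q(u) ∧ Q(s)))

∀t ∀u ∃s ∃a ∃w1 ((F(t,t) ∨ F(s,s) ∧ Q(u)) ∧ Q(a) ∧ Q(w1))

Move each ¬ inward, flipping quantifiers it crosses:
  ((∀t F(t,t)) ∨ (∀u ∃s (F(s,s) ∧ Q(u)))) ∧ (∃u ∃s (Q(u) ∧ Q(s)))
Give each quantifier a distinct variable: u↦a, s↦w1.
  ((∀t F(t,t)) ∨ (∀u ∃s (F(s,s) ∧ Q(u)))) ∧ (∃a ∃w1 (Q(a) ∧ Q(w1)))
Pull the quantifiers to the front (each side's bound variable is not free in the other side):
  ∀t ∀u ∃s ∃a ∃w1 ((F(t,t) ∨ F(s,s) ∧ Q(u)) ∧ Q(a) ∧ Q(w1))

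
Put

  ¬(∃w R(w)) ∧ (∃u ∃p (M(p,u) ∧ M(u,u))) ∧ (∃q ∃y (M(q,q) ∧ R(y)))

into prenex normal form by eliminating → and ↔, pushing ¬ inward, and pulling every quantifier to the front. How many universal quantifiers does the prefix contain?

1

Drive negations inward (¬∀x A ≡ ∃x ¬A, ¬∃x A ≡ ∀x ¬A, De Morgan for ∧/∨):
  (∀w ¬R(w)) ∧ (∃u ∃p (M(p,u) ∧ M(u,u))) ∧ (∃q ∃y (M(q,q) ∧ R(y)))
All bound variables are already distinct, so no renaming is needed.
Finally move all quantifiers to the prefix:
  ∀w ∃u ∃p ∃q ∃y (¬R(w) ∧ M(p,u) ∧ M(u,u) ∧ M(q,q) ∧ R(y))
The prefix is ∀w ∃u ∃p ∃q ∃y: 1 universal, 4 existential.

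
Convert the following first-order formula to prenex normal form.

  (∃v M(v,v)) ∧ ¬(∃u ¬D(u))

Move each ¬ inward, flipping quantifiers it crosses:
  (∃v M(v,v)) ∧ (∀u D(u))
All bound variables are already distinct, so no renaming is needed.
Extract every quantifier outward, since the variables are now distinct and don't occur free across branches:
  ∃v ∀u (M(v,v) ∧ D(u))

∃v ∀u (M(v,v) ∧ D(u))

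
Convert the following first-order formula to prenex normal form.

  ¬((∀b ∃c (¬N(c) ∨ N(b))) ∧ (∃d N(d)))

∃b ∀c ∀d (N(c) ∧ ¬N(b) ∨ ¬N(d))

Drive negations inward (¬∀x A ≡ ∃x ¬A, ¬∃x A ≡ ∀x ¬A, De Morgan for ∧/∨):
  (∃b ∀c (N(c) ∧ ¬N(b))) ∨ (∀d ¬N(d))
All bound variables are already distinct, so no renaming is needed.
Extract every quantifier outward, since the variables are now distinct and don't occur free across branches:
  ∃b ∀c ∀d (N(c) ∧ ¬N(b) ∨ ¬N(d))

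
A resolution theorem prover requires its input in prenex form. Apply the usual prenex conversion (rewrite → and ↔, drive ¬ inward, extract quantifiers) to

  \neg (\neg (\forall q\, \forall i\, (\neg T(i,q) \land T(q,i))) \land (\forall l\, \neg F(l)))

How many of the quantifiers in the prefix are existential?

1

Drive negations inward (¬∀x A ≡ ∃x ¬A, ¬∃x A ≡ ∀x ¬A, De Morgan for ∧/∨):
  (\forall q\, \forall i\, (\neg T(i,q) \land T(q,i))) \lor (\exists l\, F(l))
All bound variables are already distinct, so no renaming is needed.
Finally move all quantifiers to the prefix:
  \forall q\, \forall i\, \exists l\, (\neg T(i,q) \land T(q,i) \lor F(l))
The prefix is \forall q \forall i \exists l: 2 universal, 1 existential.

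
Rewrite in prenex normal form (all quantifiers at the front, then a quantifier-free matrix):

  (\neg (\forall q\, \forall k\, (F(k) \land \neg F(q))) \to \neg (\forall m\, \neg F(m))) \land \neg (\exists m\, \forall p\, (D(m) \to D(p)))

\forall q\, \forall k\, \exists m\, \forall c\, \exists p\, ((F(k) \land \neg F(q) \lor F(m)) \land D(c) \land \neg D(p))

First replace A → B with ¬A ∨ B.
  (\neg \neg (\forall q\, \forall k\, (F(k) \land \neg F(q))) \lor \neg (\forall m\, \neg F(m))) \land \neg (\exists m\, \forall p\, (\neg D(m) \lor D(p)))
Drive negations inward (¬∀x A ≡ ∃x ¬A, ¬∃x A ≡ ∀x ¬A, De Morgan for ∧/∨):
  ((\forall q\, \forall k\, (F(k) \land \neg F(q))) \lor (\exists m\, F(m))) \land (\forall m\, \exists p\, (D(m) \land \neg D(p)))
Standardize variables apart so no two quantifiers bind the same name: m↦c.
  ((\forall q\, \forall k\, (F(k) \land \neg F(q))) \lor (\exists m\, F(m))) \land (\forall c\, \exists p\, (D(c) \land \neg D(p)))
Extract every quantifier outward, since the variables are now distinct and don't occur free across branches:
  \forall q\, \forall k\, \exists m\, \forall c\, \exists p\, ((F(k) \land \neg F(q) \lor F(m)) \land D(c) \land \neg D(p))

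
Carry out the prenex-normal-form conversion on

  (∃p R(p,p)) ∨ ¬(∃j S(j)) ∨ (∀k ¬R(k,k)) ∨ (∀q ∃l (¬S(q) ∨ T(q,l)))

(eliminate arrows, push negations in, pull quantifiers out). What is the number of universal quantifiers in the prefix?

3

Push ¬ through the quantifiers and connectives to reach negation normal form:
  (∃p R(p,p)) ∨ (∀j ¬S(j)) ∨ (∀k ¬R(k,k)) ∨ (∀q ∃l (¬S(q) ∨ T(q,l)))
All bound variables are already distinct, so no renaming is needed.
Pull the quantifiers to the front (each side's bound variable is not free in the other side):
  ∃p ∀j ∀k ∀q ∃l (R(p,p) ∨ ¬S(j) ∨ ¬R(k,k) ∨ ¬S(q) ∨ T(q,l))
The prefix is ∃p ∀j ∀k ∀q ∃l: 3 universal, 2 existential.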